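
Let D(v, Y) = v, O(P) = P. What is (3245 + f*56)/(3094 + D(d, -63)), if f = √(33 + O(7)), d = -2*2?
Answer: 649/618 + 56*√10/1545 ≈ 1.1648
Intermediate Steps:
d = -4
f = 2*√10 (f = √(33 + 7) = √40 = 2*√10 ≈ 6.3246)
(3245 + f*56)/(3094 + D(d, -63)) = (3245 + (2*√10)*56)/(3094 - 4) = (3245 + 112*√10)/3090 = (3245 + 112*√10)*(1/3090) = 649/618 + 56*√10/1545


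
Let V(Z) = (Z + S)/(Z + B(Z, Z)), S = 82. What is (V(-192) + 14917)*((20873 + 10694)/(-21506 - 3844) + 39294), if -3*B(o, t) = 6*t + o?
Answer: 1901819913594893/3244800 ≈ 5.8611e+8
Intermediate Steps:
B(o, t) = -2*t - o/3 (B(o, t) = -(6*t + o)/3 = -(o + 6*t)/3 = -2*t - o/3)
V(Z) = -3*(82 + Z)/(4*Z) (V(Z) = (Z + 82)/(Z + (-2*Z - Z/3)) = (82 + Z)/(Z - 7*Z/3) = (82 + Z)/((-4*Z/3)) = (82 + Z)*(-3/(4*Z)) = -3*(82 + Z)/(4*Z))
(V(-192) + 14917)*((20873 + 10694)/(-21506 - 3844) + 39294) = ((3/4)*(-82 - 1*(-192))/(-192) + 14917)*((20873 + 10694)/(-21506 - 3844) + 39294) = ((3/4)*(-1/192)*(-82 + 192) + 14917)*(31567/(-25350) + 39294) = ((3/4)*(-1/192)*110 + 14917)*(31567*(-1/25350) + 39294) = (-55/128 + 14917)*(-31567/25350 + 39294) = (1909321/128)*(996071333/25350) = 1901819913594893/3244800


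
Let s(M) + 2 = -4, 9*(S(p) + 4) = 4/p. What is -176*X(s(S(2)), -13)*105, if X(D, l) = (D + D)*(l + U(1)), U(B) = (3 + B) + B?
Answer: -1774080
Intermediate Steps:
U(B) = 3 + 2*B
S(p) = -4 + 4/(9*p) (S(p) = -4 + (4/p)/9 = -4 + 4/(9*p))
s(M) = -6 (s(M) = -2 - 4 = -6)
X(D, l) = 2*D*(5 + l) (X(D, l) = (D + D)*(l + (3 + 2*1)) = (2*D)*(l + (3 + 2)) = (2*D)*(l + 5) = (2*D)*(5 + l) = 2*D*(5 + l))
-176*X(s(S(2)), -13)*105 = -352*(-6)*(5 - 13)*105 = -352*(-6)*(-8)*105 = -176*96*105 = -16896*105 = -1774080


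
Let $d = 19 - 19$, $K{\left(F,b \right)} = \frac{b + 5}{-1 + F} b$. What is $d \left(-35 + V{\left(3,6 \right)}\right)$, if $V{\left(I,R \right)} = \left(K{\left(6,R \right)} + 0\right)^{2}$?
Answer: $0$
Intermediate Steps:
$K{\left(F,b \right)} = \frac{b \left(5 + b\right)}{-1 + F}$ ($K{\left(F,b \right)} = \frac{5 + b}{-1 + F} b = \frac{b \left(5 + b\right)}{-1 + F}$)
$V{\left(I,R \right)} = \frac{R^{2} \left(5 + R\right)^{2}}{25}$ ($V{\left(I,R \right)} = \left(\frac{R \left(5 + R\right)}{-1 + 6} + 0\right)^{2} = \left(\frac{R \left(5 + R\right)}{5} + 0\right)^{2} = \left(\frac{R \left(5 + R\right)}{5}\right)^{2} = \frac{R^{2} \left(5 + R\right)^{2}}{25}$)
$d = 0$ ($d = 19 - 19 = 0$)
$d \left(-35 + V{\left(3,6 \right)}\right) = 0 \left(-35 + \frac{6^{2} \left(5 + 6\right)^{2}}{25}\right) = 0 \left(-35 + \frac{1}{25} \cdot 36 \cdot 11^{2}\right) = 0 \left(-35 + \frac{1}{25} \cdot 36 \cdot 121\right) = 0 \left(-35 + \frac{4356}{25}\right) = 0 \cdot \frac{3481}{25} = 0$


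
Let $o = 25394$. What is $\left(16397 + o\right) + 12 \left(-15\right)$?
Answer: $41611$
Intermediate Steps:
$\left(16397 + o\right) + 12 \left(-15\right) = \left(16397 + 25394\right) + 12 \left(-15\right) = 41791 - 180 = 41611$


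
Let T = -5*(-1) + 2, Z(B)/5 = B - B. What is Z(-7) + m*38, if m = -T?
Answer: -266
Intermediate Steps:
Z(B) = 0 (Z(B) = 5*(B - B) = 5*0 = 0)
T = 7 (T = 5 + 2 = 7)
m = -7 (m = -1*7 = -7)
Z(-7) + m*38 = 0 - 7*38 = 0 - 266 = -266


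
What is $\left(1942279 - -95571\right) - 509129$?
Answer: $1528721$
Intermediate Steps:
$\left(1942279 - -95571\right) - 509129 = \left(1942279 + 95571\right) + \left(-698376 + 189247\right) = 2037850 - 509129 = 1528721$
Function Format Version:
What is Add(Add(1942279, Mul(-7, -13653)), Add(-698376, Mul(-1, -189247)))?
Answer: 1528721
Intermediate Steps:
Add(Add(1942279, Mul(-7, -13653)), Add(-698376, Mul(-1, -189247))) = Add(Add(1942279, 95571), Add(-698376, 189247)) = Add(2037850, -509129) = 1528721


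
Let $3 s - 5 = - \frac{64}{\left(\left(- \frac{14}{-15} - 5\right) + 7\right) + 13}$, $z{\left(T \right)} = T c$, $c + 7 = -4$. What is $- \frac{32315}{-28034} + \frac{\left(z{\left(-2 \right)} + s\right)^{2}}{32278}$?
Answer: $\frac{135853071925121}{116297400194307} \approx 1.1682$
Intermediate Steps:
$c = -11$ ($c = -7 - 4 = -11$)
$z{\left(T \right)} = - 11 T$ ($z{\left(T \right)} = T \left(-11\right) = - 11 T$)
$s = \frac{235}{717}$ ($s = \frac{5}{3} + \frac{\left(-64\right) \frac{1}{\left(\left(- \frac{14}{-15} - 5\right) + 7\right) + 13}}{3} = \frac{5}{3} + \frac{\left(-64\right) \frac{1}{\left(\left(\left(-14\right) \left(- \frac{1}{15}\right) - 5\right) + 7\right) + 13}}{3} = \frac{5}{3} + \frac{\left(-64\right) \frac{1}{\left(\left(\frac{14}{15} - 5\right) + 7\right) + 13}}{3} = \frac{5}{3} + \frac{\left(-64\right) \frac{1}{\left(- \frac{61}{15} + 7\right) + 13}}{3} = \frac{5}{3} + \frac{\left(-64\right) \frac{1}{\frac{44}{15} + 13}}{3} = \frac{5}{3} + \frac{\left(-64\right) \frac{1}{\frac{239}{15}}}{3} = \frac{5}{3} + \frac{\left(-64\right) \frac{15}{239}}{3} = \frac{5}{3} + \frac{1}{3} \left(- \frac{960}{239}\right) = \frac{5}{3} - \frac{320}{239} = \frac{235}{717} \approx 0.32775$)
$- \frac{32315}{-28034} + \frac{\left(z{\left(-2 \right)} + s\right)^{2}}{32278} = - \frac{32315}{-28034} + \frac{\left(\left(-11\right) \left(-2\right) + \frac{235}{717}\right)^{2}}{32278} = \left(-32315\right) \left(- \frac{1}{28034}\right) + \left(22 + \frac{235}{717}\right)^{2} \cdot \frac{1}{32278} = \frac{32315}{28034} + \left(\frac{16009}{717}\right)^{2} \cdot \frac{1}{32278} = \frac{32315}{28034} + \frac{256288081}{514089} \cdot \frac{1}{32278} = \frac{32315}{28034} + \frac{256288081}{16593764742} = \frac{135853071925121}{116297400194307}$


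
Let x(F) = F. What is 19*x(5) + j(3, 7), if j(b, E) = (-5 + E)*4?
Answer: 103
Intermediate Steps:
j(b, E) = -20 + 4*E
19*x(5) + j(3, 7) = 19*5 + (-20 + 4*7) = 95 + (-20 + 28) = 95 + 8 = 103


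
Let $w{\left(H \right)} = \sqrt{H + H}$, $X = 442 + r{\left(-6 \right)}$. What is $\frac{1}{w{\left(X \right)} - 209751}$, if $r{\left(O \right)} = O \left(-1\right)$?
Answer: $- \frac{209751}{43995481105} - \frac{8 \sqrt{14}}{43995481105} \approx -4.7682 \cdot 10^{-6}$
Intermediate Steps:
$r{\left(O \right)} = - O$
$X = 448$ ($X = 442 - -6 = 442 + 6 = 448$)
$w{\left(H \right)} = \sqrt{2} \sqrt{H}$ ($w{\left(H \right)} = \sqrt{2 H} = \sqrt{2} \sqrt{H}$)
$\frac{1}{w{\left(X \right)} - 209751} = \frac{1}{\sqrt{2} \sqrt{448} - 209751} = \frac{1}{\sqrt{2} \cdot 8 \sqrt{7} - 209751} = \frac{1}{8 \sqrt{14} - 209751} = \frac{1}{-209751 + 8 \sqrt{14}}$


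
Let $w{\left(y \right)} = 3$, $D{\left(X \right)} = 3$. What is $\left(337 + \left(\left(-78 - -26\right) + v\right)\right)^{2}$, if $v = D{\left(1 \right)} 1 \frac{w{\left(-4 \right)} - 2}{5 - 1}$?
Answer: $\frac{1306449}{16} \approx 81653.0$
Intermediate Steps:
$v = \frac{3}{4}$ ($v = 3 \cdot 1 \frac{3 - 2}{5 - 1} = 3 \cdot 1 \cdot \frac{1}{4} = 3 \cdot \frac{1}{4} = \frac{3}{4} \approx 0.75$)
$\left(337 + \left(\left(-78 - -26\right) + v\right)\right)^{2} = \left(337 + \left(\left(-78 - -26\right) + \frac{3}{4}\right)\right)^{2} = \left(337 + \left(\left(-78 + 26\right) + \frac{3}{4}\right)\right)^{2} = \left(337 + \left(-52 + \frac{3}{4}\right)\right)^{2} = \left(337 - \frac{205}{4}\right)^{2} = \left(\frac{1143}{4}\right)^{2} = \frac{1306449}{16}$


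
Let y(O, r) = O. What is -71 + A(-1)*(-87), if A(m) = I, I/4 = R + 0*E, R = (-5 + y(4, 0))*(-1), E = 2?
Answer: -419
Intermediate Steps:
R = 1 (R = (-5 + 4)*(-1) = -1*(-1) = 1)
I = 4 (I = 4*(1 + 0*2) = 4*(1 + 0) = 4*1 = 4)
A(m) = 4
-71 + A(-1)*(-87) = -71 + 4*(-87) = -71 - 348 = -419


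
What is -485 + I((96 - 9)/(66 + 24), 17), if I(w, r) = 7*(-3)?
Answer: -506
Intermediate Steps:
I(w, r) = -21
-485 + I((96 - 9)/(66 + 24), 17) = -485 - 21 = -506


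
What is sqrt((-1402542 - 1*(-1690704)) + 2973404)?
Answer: sqrt(3261566) ≈ 1806.0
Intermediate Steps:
sqrt((-1402542 - 1*(-1690704)) + 2973404) = sqrt((-1402542 + 1690704) + 2973404) = sqrt(288162 + 2973404) = sqrt(3261566)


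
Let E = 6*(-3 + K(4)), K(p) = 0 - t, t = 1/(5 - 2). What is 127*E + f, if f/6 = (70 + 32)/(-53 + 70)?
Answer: -2504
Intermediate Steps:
t = ⅓ (t = 1/3 = ⅓ ≈ 0.33333)
f = 36 (f = 6*((70 + 32)/(-53 + 70)) = 6*(102/17) = 6*(102*(1/17)) = 6*6 = 36)
K(p) = -⅓ (K(p) = 0 - 1*⅓ = 0 - ⅓ = -⅓)
E = -20 (E = 6*(-3 - ⅓) = 6*(-10/3) = -20)
127*E + f = 127*(-20) + 36 = -2540 + 36 = -2504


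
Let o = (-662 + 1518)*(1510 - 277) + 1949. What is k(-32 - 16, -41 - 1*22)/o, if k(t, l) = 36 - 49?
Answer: -13/1057397 ≈ -1.2294e-5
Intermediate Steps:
k(t, l) = -13
o = 1057397 (o = 856*1233 + 1949 = 1055448 + 1949 = 1057397)
k(-32 - 16, -41 - 1*22)/o = -13/1057397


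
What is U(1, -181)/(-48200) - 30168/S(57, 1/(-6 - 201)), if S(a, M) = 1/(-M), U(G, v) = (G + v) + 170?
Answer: -16156617/110860 ≈ -145.74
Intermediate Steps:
U(G, v) = 170 + G + v
S(a, M) = -1/M
U(1, -181)/(-48200) - 30168/S(57, 1/(-6 - 201)) = (170 + 1 - 181)/(-48200) - 30168*(-1/(-6 - 201)) = -10*(-1/48200) - 30168*(-1/(-207)) = 1/4820 - 30168/((-1/(-1/207))) = 1/4820 - 30168/((-1*(-207))) = 1/4820 - 30168/207 = 1/4820 - 30168*1/207 = 1/4820 - 3352/23 = -16156617/110860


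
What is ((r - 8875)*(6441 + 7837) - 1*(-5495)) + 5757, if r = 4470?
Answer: -62883338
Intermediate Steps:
((r - 8875)*(6441 + 7837) - 1*(-5495)) + 5757 = ((4470 - 8875)*(6441 + 7837) - 1*(-5495)) + 5757 = (-4405*14278 + 5495) + 5757 = (-62894590 + 5495) + 5757 = -62889095 + 5757 = -62883338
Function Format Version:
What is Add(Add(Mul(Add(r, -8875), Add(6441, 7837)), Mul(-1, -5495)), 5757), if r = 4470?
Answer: -62883338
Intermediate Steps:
Add(Add(Mul(Add(r, -8875), Add(6441, 7837)), Mul(-1, -5495)), 5757) = Add(Add(Mul(Add(4470, -8875), Add(6441, 7837)), Mul(-1, -5495)), 5757) = Add(Add(Mul(-4405, 14278), 5495), 5757) = Add(Add(-62894590, 5495), 5757) = Add(-62889095, 5757) = -62883338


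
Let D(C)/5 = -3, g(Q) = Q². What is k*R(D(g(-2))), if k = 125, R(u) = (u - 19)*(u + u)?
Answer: 127500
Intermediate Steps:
D(C) = -15 (D(C) = 5*(-3) = -15)
R(u) = 2*u*(-19 + u) (R(u) = (-19 + u)*(2*u) = 2*u*(-19 + u))
k*R(D(g(-2))) = 125*(2*(-15)*(-19 - 15)) = 125*(2*(-15)*(-34)) = 125*1020 = 127500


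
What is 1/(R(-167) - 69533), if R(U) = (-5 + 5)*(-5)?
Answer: -1/69533 ≈ -1.4382e-5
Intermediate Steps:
R(U) = 0 (R(U) = 0*(-5) = 0)
1/(R(-167) - 69533) = 1/(0 - 69533) = 1/(-69533) = -1/69533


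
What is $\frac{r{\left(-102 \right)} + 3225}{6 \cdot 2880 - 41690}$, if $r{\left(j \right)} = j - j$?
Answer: $- \frac{645}{4882} \approx -0.13212$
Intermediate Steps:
$r{\left(j \right)} = 0$
$\frac{r{\left(-102 \right)} + 3225}{6 \cdot 2880 - 41690} = \frac{0 + 3225}{6 \cdot 2880 - 41690} = \frac{3225}{17280 - 41690} = \frac{3225}{-24410} = 3225 \left(- \frac{1}{24410}\right) = - \frac{645}{4882}$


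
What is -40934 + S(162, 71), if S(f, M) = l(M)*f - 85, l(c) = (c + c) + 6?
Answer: -17043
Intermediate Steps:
l(c) = 6 + 2*c (l(c) = 2*c + 6 = 6 + 2*c)
S(f, M) = -85 + f*(6 + 2*M) (S(f, M) = (6 + 2*M)*f - 85 = f*(6 + 2*M) - 85 = -85 + f*(6 + 2*M))
-40934 + S(162, 71) = -40934 + (-85 + 2*162*(3 + 71)) = -40934 + (-85 + 2*162*74) = -40934 + (-85 + 23976) = -40934 + 23891 = -17043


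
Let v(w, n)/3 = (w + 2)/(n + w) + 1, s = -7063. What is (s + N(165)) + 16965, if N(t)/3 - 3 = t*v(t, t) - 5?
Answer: 24265/2 ≈ 12133.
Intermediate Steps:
v(w, n) = 3 + 3*(2 + w)/(n + w) (v(w, n) = 3*((w + 2)/(n + w) + 1) = 3*((2 + w)/(n + w) + 1) = 3*(1 + (2 + w)/(n + w)) = 3 + 3*(2 + w)/(n + w))
N(t) = 3 + 27*t/2 (N(t) = 9 + 3*(t*(3*(2 + t + 2*t)/(t + t)) - 5) = 9 + 3*(t*(3*(2 + 3*t)/((2*t))) - 5) = 9 + 3*(t*(3*(1/(2*t))*(2 + 3*t)) - 5) = 9 + 3*(t*(3*(2 + 3*t)/(2*t)) - 5) = 9 + 3*((3 + 9*t/2) - 5) = 9 + 3*(-2 + 9*t/2) = 9 + (-6 + 27*t/2) = 3 + 27*t/2)
(s + N(165)) + 16965 = (-7063 + (3 + (27/2)*165)) + 16965 = (-7063 + (3 + 4455/2)) + 16965 = (-7063 + 4461/2) + 16965 = -9665/2 + 16965 = 24265/2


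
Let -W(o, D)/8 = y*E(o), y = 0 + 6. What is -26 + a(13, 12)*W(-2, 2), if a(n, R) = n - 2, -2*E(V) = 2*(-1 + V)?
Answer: -1610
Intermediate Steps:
E(V) = 1 - V (E(V) = -(-1 + V) = -(-2 + 2*V)/2 = 1 - V)
y = 6
a(n, R) = -2 + n
W(o, D) = -48 + 48*o (W(o, D) = -48*(1 - o) = -8*(6 - 6*o) = -48 + 48*o)
-26 + a(13, 12)*W(-2, 2) = -26 + (-2 + 13)*(-48 + 48*(-2)) = -26 + 11*(-48 - 96) = -26 + 11*(-144) = -26 - 1584 = -1610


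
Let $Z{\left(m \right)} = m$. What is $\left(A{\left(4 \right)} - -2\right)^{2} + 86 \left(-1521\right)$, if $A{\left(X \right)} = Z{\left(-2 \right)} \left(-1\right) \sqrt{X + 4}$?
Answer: $-130770 + 16 \sqrt{2} \approx -1.3075 \cdot 10^{5}$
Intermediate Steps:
$A{\left(X \right)} = 2 \sqrt{4 + X}$ ($A{\left(X \right)} = \left(-2\right) \left(-1\right) \sqrt{X + 4} = 2 \sqrt{4 + X}$)
$\left(A{\left(4 \right)} - -2\right)^{2} + 86 \left(-1521\right) = \left(2 \sqrt{4 + 4} - -2\right)^{2} + 86 \left(-1521\right) = \left(2 \sqrt{8} + 2\right)^{2} - 130806 = \left(2 \cdot 2 \sqrt{2} + 2\right)^{2} - 130806 = \left(4 \sqrt{2} + 2\right)^{2} - 130806 = \left(2 + 4 \sqrt{2}\right)^{2} - 130806 = -130806 + \left(2 + 4 \sqrt{2}\right)^{2}$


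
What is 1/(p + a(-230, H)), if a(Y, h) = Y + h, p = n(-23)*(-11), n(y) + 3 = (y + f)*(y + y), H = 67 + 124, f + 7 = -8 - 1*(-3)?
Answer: -1/17716 ≈ -5.6446e-5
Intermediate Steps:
f = -12 (f = -7 + (-8 - 1*(-3)) = -7 + (-8 + 3) = -7 - 5 = -12)
H = 191
n(y) = -3 + 2*y*(-12 + y) (n(y) = -3 + (y - 12)*(y + y) = -3 + (-12 + y)*(2*y) = -3 + 2*y*(-12 + y))
p = -17677 (p = (-3 - 24*(-23) + 2*(-23)²)*(-11) = (-3 + 552 + 2*529)*(-11) = (-3 + 552 + 1058)*(-11) = 1607*(-11) = -17677)
1/(p + a(-230, H)) = 1/(-17677 + (-230 + 191)) = 1/(-17677 - 39) = 1/(-17716) = -1/17716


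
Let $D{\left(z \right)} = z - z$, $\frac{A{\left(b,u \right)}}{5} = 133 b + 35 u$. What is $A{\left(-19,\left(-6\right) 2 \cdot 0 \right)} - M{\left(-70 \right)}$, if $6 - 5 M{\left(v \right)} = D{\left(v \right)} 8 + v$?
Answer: $- \frac{63251}{5} \approx -12650.0$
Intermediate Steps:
$A{\left(b,u \right)} = 175 u + 665 b$ ($A{\left(b,u \right)} = 5 \left(133 b + 35 u\right) = 5 \left(35 u + 133 b\right) = 175 u + 665 b$)
$D{\left(z \right)} = 0$
$M{\left(v \right)} = \frac{6}{5} - \frac{v}{5}$ ($M{\left(v \right)} = \frac{6}{5} - \frac{0 \cdot 8 + v}{5} = \frac{6}{5} - \frac{0 + v}{5} = \frac{6}{5} - \frac{v}{5}$)
$A{\left(-19,\left(-6\right) 2 \cdot 0 \right)} - M{\left(-70 \right)} = \left(175 \left(-6\right) 2 \cdot 0 + 665 \left(-19\right)\right) - \left(\frac{6}{5} - -14\right) = \left(175 \left(\left(-12\right) 0\right) - 12635\right) - \left(\frac{6}{5} + 14\right) = \left(175 \cdot 0 - 12635\right) - \frac{76}{5} = \left(0 - 12635\right) - \frac{76}{5} = -12635 - \frac{76}{5} = - \frac{63251}{5}$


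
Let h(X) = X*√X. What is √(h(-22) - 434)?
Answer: √(-434 - 22*I*√22) ≈ 2.4595 - 20.977*I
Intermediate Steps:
h(X) = X^(3/2)
√(h(-22) - 434) = √((-22)^(3/2) - 434) = √(-22*I*√22 - 434) = √(-434 - 22*I*√22)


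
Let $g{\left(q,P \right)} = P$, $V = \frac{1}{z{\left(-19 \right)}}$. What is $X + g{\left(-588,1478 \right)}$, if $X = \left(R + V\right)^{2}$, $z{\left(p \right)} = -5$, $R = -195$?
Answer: $\frac{989526}{25} \approx 39581.0$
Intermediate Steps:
$V = - \frac{1}{5}$ ($V = \frac{1}{-5} = - \frac{1}{5} \approx -0.2$)
$X = \frac{952576}{25}$ ($X = \left(-195 - \frac{1}{5}\right)^{2} = \left(- \frac{976}{5}\right)^{2} = \frac{952576}{25} \approx 38103.0$)
$X + g{\left(-588,1478 \right)} = \frac{952576}{25} + 1478 = \frac{989526}{25}$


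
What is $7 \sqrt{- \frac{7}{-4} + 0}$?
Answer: $\frac{7 \sqrt{7}}{2} \approx 9.2601$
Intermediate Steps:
$7 \sqrt{- \frac{7}{-4} + 0} = 7 \sqrt{\left(-7\right) \left(- \frac{1}{4}\right) + 0} = 7 \sqrt{\frac{7}{4} + 0} = 7 \sqrt{\frac{7}{4}} = 7 \frac{\sqrt{7}}{2} = \frac{7 \sqrt{7}}{2}$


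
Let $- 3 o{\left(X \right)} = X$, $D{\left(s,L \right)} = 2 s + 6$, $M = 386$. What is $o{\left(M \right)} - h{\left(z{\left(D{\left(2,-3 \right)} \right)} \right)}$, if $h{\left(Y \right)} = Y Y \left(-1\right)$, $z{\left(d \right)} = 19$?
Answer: $\frac{697}{3} \approx 232.33$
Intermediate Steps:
$D{\left(s,L \right)} = 6 + 2 s$
$o{\left(X \right)} = - \frac{X}{3}$
$h{\left(Y \right)} = - Y^{2}$ ($h{\left(Y \right)} = Y^{2} \left(-1\right) = - Y^{2}$)
$o{\left(M \right)} - h{\left(z{\left(D{\left(2,-3 \right)} \right)} \right)} = \left(- \frac{1}{3}\right) 386 - - 19^{2} = - \frac{386}{3} - \left(-1\right) 361 = - \frac{386}{3} - -361 = - \frac{386}{3} + 361 = \frac{697}{3}$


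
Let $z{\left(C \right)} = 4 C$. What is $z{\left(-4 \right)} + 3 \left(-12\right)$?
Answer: $-52$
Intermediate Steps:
$z{\left(-4 \right)} + 3 \left(-12\right) = 4 \left(-4\right) + 3 \left(-12\right) = -16 - 36 = -52$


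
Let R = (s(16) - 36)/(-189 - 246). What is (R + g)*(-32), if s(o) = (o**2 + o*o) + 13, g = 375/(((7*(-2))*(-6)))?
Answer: -108488/1015 ≈ -106.88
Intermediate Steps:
g = 125/28 (g = 375/((-14*(-6))) = 375/84 = 375*(1/84) = 125/28 ≈ 4.4643)
s(o) = 13 + 2*o**2 (s(o) = (o**2 + o**2) + 13 = 2*o**2 + 13 = 13 + 2*o**2)
R = -163/145 (R = ((13 + 2*16**2) - 36)/(-189 - 246) = ((13 + 2*256) - 36)/(-435) = ((13 + 512) - 36)*(-1/435) = (525 - 36)*(-1/435) = 489*(-1/435) = -163/145 ≈ -1.1241)
(R + g)*(-32) = (-163/145 + 125/28)*(-32) = (13561/4060)*(-32) = -108488/1015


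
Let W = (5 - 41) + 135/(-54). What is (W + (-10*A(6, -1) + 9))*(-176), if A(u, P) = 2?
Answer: 8712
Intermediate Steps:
W = -77/2 (W = -36 + 135*(-1/54) = -36 - 5/2 = -77/2 ≈ -38.500)
(W + (-10*A(6, -1) + 9))*(-176) = (-77/2 + (-10*2 + 9))*(-176) = (-77/2 + (-20 + 9))*(-176) = (-77/2 - 11)*(-176) = -99/2*(-176) = 8712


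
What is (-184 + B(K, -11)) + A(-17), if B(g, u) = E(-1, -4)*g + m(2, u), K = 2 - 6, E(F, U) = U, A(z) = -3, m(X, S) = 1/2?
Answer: -341/2 ≈ -170.50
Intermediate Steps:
m(X, S) = 1/2
K = -4
B(g, u) = 1/2 - 4*g (B(g, u) = -4*g + 1/2 = 1/2 - 4*g)
(-184 + B(K, -11)) + A(-17) = (-184 + (1/2 - 4*(-4))) - 3 = (-184 + (1/2 + 16)) - 3 = (-184 + 33/2) - 3 = -335/2 - 3 = -341/2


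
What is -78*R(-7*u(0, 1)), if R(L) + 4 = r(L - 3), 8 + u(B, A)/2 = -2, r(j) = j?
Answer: -10374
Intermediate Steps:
u(B, A) = -20 (u(B, A) = -16 + 2*(-2) = -16 - 4 = -20)
R(L) = -7 + L (R(L) = -4 + (L - 3) = -4 + (-3 + L) = -7 + L)
-78*R(-7*u(0, 1)) = -78*(-7 - 7*(-20)) = -78*(-7 + 140) = -78*133 = -10374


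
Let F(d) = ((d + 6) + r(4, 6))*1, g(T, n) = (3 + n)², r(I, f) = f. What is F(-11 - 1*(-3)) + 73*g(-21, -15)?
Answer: 10516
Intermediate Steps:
F(d) = 12 + d (F(d) = ((d + 6) + 6)*1 = ((6 + d) + 6)*1 = (12 + d)*1 = 12 + d)
F(-11 - 1*(-3)) + 73*g(-21, -15) = (12 + (-11 - 1*(-3))) + 73*(3 - 15)² = (12 + (-11 + 3)) + 73*(-12)² = (12 - 8) + 73*144 = 4 + 10512 = 10516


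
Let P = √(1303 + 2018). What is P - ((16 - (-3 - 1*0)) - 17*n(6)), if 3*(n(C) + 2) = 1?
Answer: -142/3 + 9*√41 ≈ 10.295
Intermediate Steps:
n(C) = -5/3 (n(C) = -2 + (⅓)*1 = -2 + ⅓ = -5/3)
P = 9*√41 (P = √3321 = 9*√41 ≈ 57.628)
P - ((16 - (-3 - 1*0)) - 17*n(6)) = 9*√41 - ((16 - (-3 - 1*0)) - 17*(-5/3)) = 9*√41 - ((16 - (-3 + 0)) + 85/3) = 9*√41 - ((16 - 1*(-3)) + 85/3) = 9*√41 - ((16 + 3) + 85/3) = 9*√41 - (19 + 85/3) = 9*√41 - 1*142/3 = 9*√41 - 142/3 = -142/3 + 9*√41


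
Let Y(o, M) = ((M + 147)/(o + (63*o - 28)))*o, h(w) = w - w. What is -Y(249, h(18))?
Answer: -36603/15908 ≈ -2.3009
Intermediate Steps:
h(w) = 0
Y(o, M) = o*(147 + M)/(-28 + 64*o) (Y(o, M) = ((147 + M)/(o + (-28 + 63*o)))*o = ((147 + M)/(-28 + 64*o))*o = o*(147 + M)/(-28 + 64*o))
-Y(249, h(18)) = -249*(147 + 0)/(4*(-7 + 16*249)) = -249*147/(4*(-7 + 3984)) = -249*147/(4*3977) = -1*36603/15908 = -36603/15908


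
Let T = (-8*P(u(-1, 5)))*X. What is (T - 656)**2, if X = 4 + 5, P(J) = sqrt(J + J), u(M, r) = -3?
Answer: 399232 + 94464*I*sqrt(6) ≈ 3.9923e+5 + 2.3139e+5*I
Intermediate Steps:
P(J) = sqrt(2)*sqrt(J) (P(J) = sqrt(2*J) = sqrt(2)*sqrt(J))
X = 9
T = -72*I*sqrt(6) (T = -8*sqrt(2)*sqrt(-3)*9 = -8*sqrt(2)*I*sqrt(3)*9 = -8*I*sqrt(6)*9 = -72*I*sqrt(6) ≈ -176.36*I)
(T - 656)**2 = (-72*I*sqrt(6) - 656)**2 = (-656 - 72*I*sqrt(6))**2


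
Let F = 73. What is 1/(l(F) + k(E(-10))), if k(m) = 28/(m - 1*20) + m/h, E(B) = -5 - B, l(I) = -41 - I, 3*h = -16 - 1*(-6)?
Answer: -30/3521 ≈ -0.0085203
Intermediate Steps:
h = -10/3 (h = (-16 - 1*(-6))/3 = (-16 + 6)/3 = (⅓)*(-10) = -10/3 ≈ -3.3333)
k(m) = 28/(-20 + m) - 3*m/10 (k(m) = 28/(m - 1*20) + m/(-10/3) = 28/(m - 20) + m*(-3/10) = 28/(-20 + m) - 3*m/10)
1/(l(F) + k(E(-10))) = 1/((-41 - 1*73) + (280 - 3*(-5 - 1*(-10))² + 60*(-5 - 1*(-10)))/(10*(-20 + (-5 - 1*(-10))))) = 1/((-41 - 73) + (280 - 3*(-5 + 10)² + 60*(-5 + 10))/(10*(-20 + (-5 + 10)))) = 1/(-114 + (280 - 3*5² + 60*5)/(10*(-20 + 5))) = 1/(-114 + (⅒)*(280 - 3*25 + 300)/(-15)) = 1/(-114 + (⅒)*(-1/15)*(280 - 75 + 300)) = 1/(-114 + (⅒)*(-1/15)*505) = 1/(-114 - 101/30) = 1/(-3521/30) = -30/3521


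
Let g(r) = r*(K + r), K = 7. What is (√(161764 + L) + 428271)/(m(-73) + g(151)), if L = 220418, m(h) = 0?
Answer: 428271/23858 + √382182/23858 ≈ 17.977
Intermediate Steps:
g(r) = r*(7 + r)
(√(161764 + L) + 428271)/(m(-73) + g(151)) = (√(161764 + 220418) + 428271)/(0 + 151*(7 + 151)) = (√382182 + 428271)/(0 + 151*158) = (428271 + √382182)/(0 + 23858) = (428271 + √382182)/23858 = (428271 + √382182)*(1/23858) = 428271/23858 + √382182/23858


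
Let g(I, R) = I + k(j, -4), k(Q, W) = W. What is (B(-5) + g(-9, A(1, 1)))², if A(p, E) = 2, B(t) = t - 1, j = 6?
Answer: 361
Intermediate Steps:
B(t) = -1 + t
g(I, R) = -4 + I (g(I, R) = I - 4 = -4 + I)
(B(-5) + g(-9, A(1, 1)))² = ((-1 - 5) + (-4 - 9))² = (-6 - 13)² = (-19)² = 361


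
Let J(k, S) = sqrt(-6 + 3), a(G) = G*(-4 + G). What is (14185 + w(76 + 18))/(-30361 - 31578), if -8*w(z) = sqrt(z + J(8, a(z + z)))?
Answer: -14185/61939 + sqrt(94 + I*sqrt(3))/495512 ≈ -0.229 + 1.8026e-7*I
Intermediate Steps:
J(k, S) = I*sqrt(3) (J(k, S) = sqrt(-3) = I*sqrt(3))
w(z) = -sqrt(z + I*sqrt(3))/8
(14185 + w(76 + 18))/(-30361 - 31578) = (14185 - sqrt((76 + 18) + I*sqrt(3))/8)/(-30361 - 31578) = (14185 - sqrt(94 + I*sqrt(3))/8)/(-61939) = (14185 - sqrt(94 + I*sqrt(3))/8)*(-1/61939) = -14185/61939 + sqrt(94 + I*sqrt(3))/495512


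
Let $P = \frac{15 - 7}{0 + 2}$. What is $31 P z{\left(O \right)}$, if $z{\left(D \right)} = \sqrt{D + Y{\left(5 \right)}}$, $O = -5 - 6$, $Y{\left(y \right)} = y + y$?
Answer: $124 i \approx 124.0 i$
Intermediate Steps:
$Y{\left(y \right)} = 2 y$
$O = -11$ ($O = -5 - 6 = -11$)
$z{\left(D \right)} = \sqrt{10 + D}$ ($z{\left(D \right)} = \sqrt{D + 2 \cdot 5} = \sqrt{D + 10} = \sqrt{10 + D}$)
$P = 4$ ($P = \frac{8}{2} = 8 \cdot \frac{1}{2} = 4$)
$31 P z{\left(O \right)} = 31 \cdot 4 \sqrt{10 - 11} = 124 \sqrt{-1} = 124 i$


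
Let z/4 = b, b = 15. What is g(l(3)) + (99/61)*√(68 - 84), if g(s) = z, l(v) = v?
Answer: 60 + 396*I/61 ≈ 60.0 + 6.4918*I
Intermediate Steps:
z = 60 (z = 4*15 = 60)
g(s) = 60
g(l(3)) + (99/61)*√(68 - 84) = 60 + (99/61)*√(68 - 84) = 60 + (99*(1/61))*√(-16) = 60 + 99*(4*I)/61 = 60 + 396*I/61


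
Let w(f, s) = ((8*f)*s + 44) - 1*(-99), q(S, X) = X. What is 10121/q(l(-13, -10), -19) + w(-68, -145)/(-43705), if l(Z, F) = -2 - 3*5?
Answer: -443839742/830395 ≈ -534.49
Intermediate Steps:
l(Z, F) = -17 (l(Z, F) = -2 - 15 = -17)
w(f, s) = 143 + 8*f*s (w(f, s) = (8*f*s + 44) + 99 = (44 + 8*f*s) + 99 = 143 + 8*f*s)
10121/q(l(-13, -10), -19) + w(-68, -145)/(-43705) = 10121/(-19) + (143 + 8*(-68)*(-145))/(-43705) = 10121*(-1/19) + (143 + 78880)*(-1/43705) = -10121/19 + 79023*(-1/43705) = -10121/19 - 79023/43705 = -443839742/830395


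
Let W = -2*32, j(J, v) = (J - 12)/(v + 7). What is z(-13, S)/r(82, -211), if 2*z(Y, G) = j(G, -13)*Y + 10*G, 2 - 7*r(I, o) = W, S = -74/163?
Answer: -107905/64548 ≈ -1.6717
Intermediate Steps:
j(J, v) = (-12 + J)/(7 + v)
W = -64
S = -74/163 (S = -74*1/163 = -74/163 ≈ -0.45399)
r(I, o) = 66/7 (r(I, o) = 2/7 - ⅐*(-64) = 2/7 + 64/7 = 66/7)
z(Y, G) = 5*G + Y*(2 - G/6)/2 (z(Y, G) = (((-12 + G)/(7 - 13))*Y + 10*G)/2 = (((-12 + G)/(-6))*Y + 10*G)/2 = ((-(-12 + G)/6)*Y + 10*G)/2 = ((2 - G/6)*Y + 10*G)/2 = (Y*(2 - G/6) + 10*G)/2 = (10*G + Y*(2 - G/6))/2 = 5*G + Y*(2 - G/6)/2)
z(-13, S)/r(82, -211) = (5*(-74/163) + (1/12)*(-13)*(12 - 1*(-74/163)))/(66/7) = (-370/163 + (1/12)*(-13)*(12 + 74/163))*(7/66) = (-370/163 + (1/12)*(-13)*(2030/163))*(7/66) = (-370/163 - 13195/978)*(7/66) = -15415/978*7/66 = -107905/64548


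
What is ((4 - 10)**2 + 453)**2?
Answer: 239121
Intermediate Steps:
((4 - 10)**2 + 453)**2 = ((-6)**2 + 453)**2 = (36 + 453)**2 = 489**2 = 239121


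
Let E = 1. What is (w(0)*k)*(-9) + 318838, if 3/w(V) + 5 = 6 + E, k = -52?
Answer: 319540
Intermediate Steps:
w(V) = 3/2 (w(V) = 3/(-5 + (6 + 1)) = 3/(-5 + 7) = 3/2)
(w(0)*k)*(-9) + 318838 = ((3/2)*(-52))*(-9) + 318838 = -78*(-9) + 318838 = 702 + 318838 = 319540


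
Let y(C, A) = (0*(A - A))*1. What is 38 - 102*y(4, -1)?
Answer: 38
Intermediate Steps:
y(C, A) = 0 (y(C, A) = (0*0)*1 = 0*1 = 0)
38 - 102*y(4, -1) = 38 - 102*0 = 38 + 0 = 38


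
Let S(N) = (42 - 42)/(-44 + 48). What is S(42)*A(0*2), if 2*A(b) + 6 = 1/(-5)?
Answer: 0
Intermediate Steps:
A(b) = -31/10 (A(b) = -3 + (½)/(-5) = -3 + (½)*(-⅕) = -3 - ⅒ = -31/10)
S(N) = 0 (S(N) = 0/4 = 0*(¼) = 0)
S(42)*A(0*2) = 0*(-31/10) = 0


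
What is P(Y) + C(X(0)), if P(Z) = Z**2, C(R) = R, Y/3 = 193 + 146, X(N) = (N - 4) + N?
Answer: 1034285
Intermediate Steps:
X(N) = -4 + 2*N (X(N) = (-4 + N) + N = -4 + 2*N)
Y = 1017 (Y = 3*(193 + 146) = 3*339 = 1017)
P(Y) + C(X(0)) = 1017**2 + (-4 + 2*0) = 1034289 + (-4 + 0) = 1034289 - 4 = 1034285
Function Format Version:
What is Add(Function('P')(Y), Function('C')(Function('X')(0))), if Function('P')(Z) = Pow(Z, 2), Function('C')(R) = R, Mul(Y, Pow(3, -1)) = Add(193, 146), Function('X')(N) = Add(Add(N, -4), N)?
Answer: 1034285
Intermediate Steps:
Function('X')(N) = Add(-4, Mul(2, N)) (Function('X')(N) = Add(Add(-4, N), N) = Add(-4, Mul(2, N)))
Y = 1017 (Y = Mul(3, Add(193, 146)) = Mul(3, 339) = 1017)
Add(Function('P')(Y), Function('C')(Function('X')(0))) = Add(Pow(1017, 2), Add(-4, Mul(2, 0))) = Add(1034289, Add(-4, 0)) = Add(1034289, -4) = 1034285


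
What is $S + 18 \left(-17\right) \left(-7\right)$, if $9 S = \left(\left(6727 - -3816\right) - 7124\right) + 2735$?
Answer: $\frac{25432}{9} \approx 2825.8$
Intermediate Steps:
$S = \frac{6154}{9}$ ($S = \frac{\left(\left(6727 - -3816\right) - 7124\right) + 2735}{9} = \frac{\left(\left(6727 + 3816\right) - 7124\right) + 2735}{9} = \frac{\left(10543 - 7124\right) + 2735}{9} = \frac{3419 + 2735}{9} = \frac{1}{9} \cdot 6154 = \frac{6154}{9} \approx 683.78$)
$S + 18 \left(-17\right) \left(-7\right) = \frac{6154}{9} + 18 \left(-17\right) \left(-7\right) = \frac{6154}{9} - -2142 = \frac{6154}{9} + 2142 = \frac{25432}{9}$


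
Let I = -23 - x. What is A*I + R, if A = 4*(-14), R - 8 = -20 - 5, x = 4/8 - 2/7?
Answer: 1283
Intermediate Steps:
x = 3/14 (x = 4*(1/8) - 2*1/7 = 1/2 - 2/7 = 3/14 ≈ 0.21429)
R = -17 (R = 8 + (-20 - 5) = 8 - 25 = -17)
A = -56
I = -325/14 (I = -23 - 1*3/14 = -23 - 3/14 = -325/14 ≈ -23.214)
A*I + R = -56*(-325/14) - 17 = 1300 - 17 = 1283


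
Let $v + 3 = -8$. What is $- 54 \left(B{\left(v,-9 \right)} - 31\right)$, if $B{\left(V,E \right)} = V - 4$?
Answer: $2484$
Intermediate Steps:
$v = -11$ ($v = -3 - 8 = -11$)
$B{\left(V,E \right)} = -4 + V$
$- 54 \left(B{\left(v,-9 \right)} - 31\right) = - 54 \left(\left(-4 - 11\right) - 31\right) = - 54 \left(-15 - 31\right) = \left(-54\right) \left(-46\right) = 2484$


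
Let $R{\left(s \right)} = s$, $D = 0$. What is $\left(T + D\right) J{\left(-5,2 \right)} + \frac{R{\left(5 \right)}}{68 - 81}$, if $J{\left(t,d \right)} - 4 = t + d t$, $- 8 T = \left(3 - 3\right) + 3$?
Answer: $\frac{389}{104} \approx 3.7404$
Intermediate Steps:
$T = - \frac{3}{8}$ ($T = - \frac{\left(3 - 3\right) + 3}{8} = - \frac{0 + 3}{8} = \left(- \frac{1}{8}\right) 3 = - \frac{3}{8} \approx -0.375$)
$J{\left(t,d \right)} = 4 + t + d t$ ($J{\left(t,d \right)} = 4 + \left(t + d t\right) = 4 + t + d t$)
$\left(T + D\right) J{\left(-5,2 \right)} + \frac{R{\left(5 \right)}}{68 - 81} = \left(- \frac{3}{8} + 0\right) \left(4 - 5 + 2 \left(-5\right)\right) + \frac{1}{68 - 81} \cdot 5 = - \frac{3 \left(4 - 5 - 10\right)}{8} + \frac{1}{-13} \cdot 5 = \left(- \frac{3}{8}\right) \left(-11\right) - \frac{5}{13} = \frac{33}{8} - \frac{5}{13} = \frac{389}{104}$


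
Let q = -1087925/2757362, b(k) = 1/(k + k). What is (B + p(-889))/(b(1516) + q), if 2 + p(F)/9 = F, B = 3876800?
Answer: -2310303807004936/235416517 ≈ -9.8137e+6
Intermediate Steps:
p(F) = -18 + 9*F
b(k) = 1/(2*k)
q = -1087925/2757362 (q = -1087925*1/2757362 = -1087925/2757362 ≈ -0.39455)
(B + p(-889))/(b(1516) + q) = (3876800 + (-18 + 9*(-889)))/((½)/1516 - 1087925/2757362) = (3876800 + (-18 - 8001))/((½)*(1/1516) - 1087925/2757362) = (3876800 - 8019)/(1/3032 - 1087925/2757362) = 3868781/(-1647915619/4180160792) = 3868781*(-4180160792/1647915619) = -2310303807004936/235416517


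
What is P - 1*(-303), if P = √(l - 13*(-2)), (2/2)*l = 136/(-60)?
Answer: 303 + 2*√1335/15 ≈ 307.87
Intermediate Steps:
l = -34/15 (l = 136/(-60) = 136*(-1/60) = -34/15 ≈ -2.2667)
P = 2*√1335/15 (P = √(-34/15 - 13*(-2)) = √(-34/15 + 26) = √(356/15) = 2*√1335/15 ≈ 4.8717)
P - 1*(-303) = 2*√1335/15 - 1*(-303) = 2*√1335/15 + 303 = 303 + 2*√1335/15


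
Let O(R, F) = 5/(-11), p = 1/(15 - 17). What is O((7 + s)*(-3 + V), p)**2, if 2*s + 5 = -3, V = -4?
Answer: 25/121 ≈ 0.20661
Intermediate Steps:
s = -4 (s = -5/2 + (1/2)*(-3) = -5/2 - 3/2 = -4)
p = -1/2 (p = 1/(-2) = -1/2 ≈ -0.50000)
O(R, F) = -5/11 (O(R, F) = 5*(-1/11) = -5/11)
O((7 + s)*(-3 + V), p)**2 = (-5/11)**2 = 25/121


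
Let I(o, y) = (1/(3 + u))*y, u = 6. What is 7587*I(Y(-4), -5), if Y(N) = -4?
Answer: -4215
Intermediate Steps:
I(o, y) = y/9 (I(o, y) = (1/(3 + 6))*y = (1/9)*y = ((⅑)*1)*y = y/9)
7587*I(Y(-4), -5) = 7587*((⅑)*(-5)) = 7587*(-5/9) = -4215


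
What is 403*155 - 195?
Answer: 62270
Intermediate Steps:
403*155 - 195 = 62465 - 195 = 62270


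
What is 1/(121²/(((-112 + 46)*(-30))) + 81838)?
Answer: 180/14732171 ≈ 1.2218e-5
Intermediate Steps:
1/(121²/(((-112 + 46)*(-30))) + 81838) = 1/(14641/((-66*(-30))) + 81838) = 1/(14641/1980 + 81838) = 1/(14641*(1/1980) + 81838) = 1/(1331/180 + 81838) = 1/(14732171/180) = 180/14732171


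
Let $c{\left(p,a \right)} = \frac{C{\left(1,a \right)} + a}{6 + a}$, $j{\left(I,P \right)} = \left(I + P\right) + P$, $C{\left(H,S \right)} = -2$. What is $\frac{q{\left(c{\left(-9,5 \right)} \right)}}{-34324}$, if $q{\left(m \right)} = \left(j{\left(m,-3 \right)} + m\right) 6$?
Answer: $\frac{90}{94391} \approx 0.00095348$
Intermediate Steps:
$j{\left(I,P \right)} = I + 2 P$
$c{\left(p,a \right)} = \frac{-2 + a}{6 + a}$
$q{\left(m \right)} = -36 + 12 m$ ($q{\left(m \right)} = \left(\left(m + 2 \left(-3\right)\right) + m\right) 6 = \left(\left(m - 6\right) + m\right) 6 = \left(\left(-6 + m\right) + m\right) 6 = \left(-6 + 2 m\right) 6 = -36 + 12 m$)
$\frac{q{\left(c{\left(-9,5 \right)} \right)}}{-34324} = \frac{-36 + 12 \frac{-2 + 5}{6 + 5}}{-34324} = \left(-36 + 12 \cdot \frac{1}{11} \cdot 3\right) \left(- \frac{1}{34324}\right) = \left(-36 + 12 \cdot \frac{3}{11}\right) \left(- \frac{1}{34324}\right) = \left(-36 + \frac{36}{11}\right) \left(- \frac{1}{34324}\right) = \left(- \frac{360}{11}\right) \left(- \frac{1}{34324}\right) = \frac{90}{94391}$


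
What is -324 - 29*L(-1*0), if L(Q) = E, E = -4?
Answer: -208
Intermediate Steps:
L(Q) = -4
-324 - 29*L(-1*0) = -324 - 29*(-4) = -324 + 116 = -208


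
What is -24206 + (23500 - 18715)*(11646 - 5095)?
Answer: 31322329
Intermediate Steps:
-24206 + (23500 - 18715)*(11646 - 5095) = -24206 + 4785*6551 = -24206 + 31346535 = 31322329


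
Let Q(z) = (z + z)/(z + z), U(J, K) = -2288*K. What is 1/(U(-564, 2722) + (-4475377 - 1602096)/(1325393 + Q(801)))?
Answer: -1325394/8254475084257 ≈ -1.6057e-7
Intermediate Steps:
Q(z) = 1 (Q(z) = (2*z)/((2*z)) = (2*z)*(1/(2*z)) = 1)
1/(U(-564, 2722) + (-4475377 - 1602096)/(1325393 + Q(801))) = 1/(-2288*2722 + (-4475377 - 1602096)/(1325393 + 1)) = 1/(-6227936 - 6077473/1325394) = 1/(-8254475084257/1325394) = -1325394/8254475084257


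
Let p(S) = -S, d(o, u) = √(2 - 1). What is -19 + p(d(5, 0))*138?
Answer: -157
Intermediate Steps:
d(o, u) = 1 (d(o, u) = √1 = 1)
-19 + p(d(5, 0))*138 = -19 - 1*1*138 = -19 - 1*138 = -19 - 138 = -157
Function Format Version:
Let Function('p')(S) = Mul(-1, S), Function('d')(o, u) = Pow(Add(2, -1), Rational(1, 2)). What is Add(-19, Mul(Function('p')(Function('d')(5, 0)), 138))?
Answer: -157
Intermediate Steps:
Function('d')(o, u) = 1 (Function('d')(o, u) = Pow(1, Rational(1, 2)) = 1)
Add(-19, Mul(Function('p')(Function('d')(5, 0)), 138)) = Add(-19, Mul(Mul(-1, 1), 138)) = Add(-19, Mul(-1, 138)) = Add(-19, -138) = -157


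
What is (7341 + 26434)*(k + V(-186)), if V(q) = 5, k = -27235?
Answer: -919693250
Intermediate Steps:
(7341 + 26434)*(k + V(-186)) = (7341 + 26434)*(-27235 + 5) = 33775*(-27230) = -919693250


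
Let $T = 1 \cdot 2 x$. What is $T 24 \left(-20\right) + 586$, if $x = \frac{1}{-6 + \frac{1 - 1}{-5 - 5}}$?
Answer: $746$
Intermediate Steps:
$x = - \frac{1}{6}$ ($x = \frac{1}{-6 + \frac{0}{-10}} = \frac{1}{-6 + 0 \left(- \frac{1}{10}\right)} = \frac{1}{-6 + 0} = \frac{1}{-6} = - \frac{1}{6} \approx -0.16667$)
$T = - \frac{1}{3}$ ($T = 1 \cdot 2 \left(- \frac{1}{6}\right) = 2 \left(- \frac{1}{6}\right) = - \frac{1}{3} \approx -0.33333$)
$T 24 \left(-20\right) + 586 = - \frac{24 \left(-20\right)}{3} + 586 = \left(- \frac{1}{3}\right) \left(-480\right) + 586 = 160 + 586 = 746$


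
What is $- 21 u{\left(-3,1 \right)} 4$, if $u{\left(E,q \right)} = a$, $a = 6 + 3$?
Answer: $-756$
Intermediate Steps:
$a = 9$
$u{\left(E,q \right)} = 9$
$- 21 u{\left(-3,1 \right)} 4 = \left(-21\right) 9 \cdot 4 = \left(-189\right) 4 = -756$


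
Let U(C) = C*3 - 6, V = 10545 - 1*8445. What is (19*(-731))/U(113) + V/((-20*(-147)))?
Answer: -95558/2331 ≈ -40.994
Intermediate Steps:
V = 2100 (V = 10545 - 8445 = 2100)
U(C) = -6 + 3*C (U(C) = 3*C - 6 = -6 + 3*C)
(19*(-731))/U(113) + V/((-20*(-147))) = (19*(-731))/(-6 + 3*113) + 2100/((-20*(-147))) = -13889/(-6 + 339) + 2100/2940 = -13889/333 + 2100*(1/2940) = -13889*1/333 + 5/7 = -13889/333 + 5/7 = -95558/2331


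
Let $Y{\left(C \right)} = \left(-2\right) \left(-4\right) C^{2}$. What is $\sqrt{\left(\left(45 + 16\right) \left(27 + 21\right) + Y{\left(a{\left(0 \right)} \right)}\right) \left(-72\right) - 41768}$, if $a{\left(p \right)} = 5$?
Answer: $2 i \sqrt{66746} \approx 516.71 i$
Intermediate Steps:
$Y{\left(C \right)} = 8 C^{2}$
$\sqrt{\left(\left(45 + 16\right) \left(27 + 21\right) + Y{\left(a{\left(0 \right)} \right)}\right) \left(-72\right) - 41768} = \sqrt{\left(\left(45 + 16\right) \left(27 + 21\right) + 8 \cdot 5^{2}\right) \left(-72\right) - 41768} = \sqrt{\left(61 \cdot 48 + 8 \cdot 25\right) \left(-72\right) - 41768} = \sqrt{\left(2928 + 200\right) \left(-72\right) - 41768} = \sqrt{3128 \left(-72\right) - 41768} = \sqrt{-225216 - 41768} = \sqrt{-266984} = 2 i \sqrt{66746}$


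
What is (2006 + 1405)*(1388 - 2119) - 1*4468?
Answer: -2497909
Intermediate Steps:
(2006 + 1405)*(1388 - 2119) - 1*4468 = 3411*(-731) - 4468 = -2493441 - 4468 = -2497909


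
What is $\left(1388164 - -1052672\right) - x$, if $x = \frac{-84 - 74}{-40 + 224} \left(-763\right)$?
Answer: $\frac{224496635}{92} \approx 2.4402 \cdot 10^{6}$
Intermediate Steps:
$x = \frac{60277}{92}$ ($x = - \frac{158}{184} \left(-763\right) = \left(-158\right) \frac{1}{184} \left(-763\right) = \left(- \frac{79}{92}\right) \left(-763\right) = \frac{60277}{92} \approx 655.18$)
$\left(1388164 - -1052672\right) - x = \left(1388164 - -1052672\right) - \frac{60277}{92} = \left(1388164 + 1052672\right) - \frac{60277}{92} = 2440836 - \frac{60277}{92} = \frac{224496635}{92}$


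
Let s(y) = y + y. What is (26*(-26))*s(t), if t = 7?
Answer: -9464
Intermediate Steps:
s(y) = 2*y
(26*(-26))*s(t) = (26*(-26))*(2*7) = -676*14 = -9464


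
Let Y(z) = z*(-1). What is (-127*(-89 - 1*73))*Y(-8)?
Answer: 164592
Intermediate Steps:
Y(z) = -z
(-127*(-89 - 1*73))*Y(-8) = (-127*(-89 - 1*73))*(-1*(-8)) = -127*(-89 - 73)*8 = -127*(-162)*8 = 20574*8 = 164592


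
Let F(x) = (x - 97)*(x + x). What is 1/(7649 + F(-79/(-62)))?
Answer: 1922/14232513 ≈ 0.00013504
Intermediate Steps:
F(x) = 2*x*(-97 + x) (F(x) = (-97 + x)*(2*x) = 2*x*(-97 + x))
1/(7649 + F(-79/(-62))) = 1/(7649 + 2*(-79/(-62))*(-97 - 79/(-62))) = 1/(7649 + 2*(-79*(-1/62))*(-97 - 79*(-1/62))) = 1/(7649 + 2*(79/62)*(-97 + 79/62)) = 1/(7649 + 2*(79/62)*(-5935/62)) = 1/(7649 - 468865/1922) = 1/(14232513/1922) = 1922/14232513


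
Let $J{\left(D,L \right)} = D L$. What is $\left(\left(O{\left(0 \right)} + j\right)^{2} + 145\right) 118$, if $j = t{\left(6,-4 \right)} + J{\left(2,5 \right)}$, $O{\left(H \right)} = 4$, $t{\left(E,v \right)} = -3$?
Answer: $31388$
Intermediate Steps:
$j = 7$ ($j = -3 + 2 \cdot 5 = -3 + 10 = 7$)
$\left(\left(O{\left(0 \right)} + j\right)^{2} + 145\right) 118 = \left(\left(4 + 7\right)^{2} + 145\right) 118 = \left(11^{2} + 145\right) 118 = \left(121 + 145\right) 118 = 266 \cdot 118 = 31388$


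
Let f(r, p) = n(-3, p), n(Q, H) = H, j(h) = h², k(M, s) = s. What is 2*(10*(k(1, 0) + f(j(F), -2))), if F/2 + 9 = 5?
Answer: -40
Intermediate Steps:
F = -8 (F = -18 + 2*5 = -18 + 10 = -8)
f(r, p) = p
2*(10*(k(1, 0) + f(j(F), -2))) = 2*(10*(0 - 2)) = 2*(10*(-2)) = 2*(-20) = -40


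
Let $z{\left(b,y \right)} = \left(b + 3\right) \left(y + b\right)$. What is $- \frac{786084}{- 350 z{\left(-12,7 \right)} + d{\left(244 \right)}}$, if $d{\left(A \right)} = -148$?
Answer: $\frac{393042}{7949} \approx 49.445$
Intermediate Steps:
$z{\left(b,y \right)} = \left(3 + b\right) \left(b + y\right)$
$- \frac{786084}{- 350 z{\left(-12,7 \right)} + d{\left(244 \right)}} = - \frac{786084}{- 350 \left(\left(-12\right)^{2} + 3 \left(-12\right) + 3 \cdot 7 - 84\right) - 148} = - \frac{786084}{- 350 \left(144 - 36 + 21 - 84\right) - 148} = - \frac{786084}{\left(-350\right) 45 - 148} = - \frac{786084}{-15750 - 148} = - \frac{786084}{-15898} = \left(-786084\right) \left(- \frac{1}{15898}\right) = \frac{393042}{7949}$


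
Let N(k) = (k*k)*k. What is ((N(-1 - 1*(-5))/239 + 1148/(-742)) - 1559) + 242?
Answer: -16698645/12667 ≈ -1318.3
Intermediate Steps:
N(k) = k³ (N(k) = k²*k = k³)
((N(-1 - 1*(-5))/239 + 1148/(-742)) - 1559) + 242 = (((-1 - 1*(-5))³/239 + 1148/(-742)) - 1559) + 242 = (((-1 + 5)³*(1/239) + 1148*(-1/742)) - 1559) + 242 = ((4³*(1/239) - 82/53) - 1559) + 242 = ((64*(1/239) - 82/53) - 1559) + 242 = ((64/239 - 82/53) - 1559) + 242 = (-16206/12667 - 1559) + 242 = -19764059/12667 + 242 = -16698645/12667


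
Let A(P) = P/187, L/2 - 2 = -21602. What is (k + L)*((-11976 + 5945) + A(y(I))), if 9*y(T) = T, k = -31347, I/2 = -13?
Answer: 7643099847/17 ≈ 4.4959e+8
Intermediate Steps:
I = -26 (I = 2*(-13) = -26)
L = -43200 (L = 4 + 2*(-21602) = 4 - 43204 = -43200)
y(T) = T/9
A(P) = P/187 (A(P) = P*(1/187) = P/187)
(k + L)*((-11976 + 5945) + A(y(I))) = (-31347 - 43200)*((-11976 + 5945) + ((1/9)*(-26))/187) = -74547*(-6031 + (1/187)*(-26/9)) = -74547*(-6031 - 26/1683) = -74547*(-10150199/1683) = 7643099847/17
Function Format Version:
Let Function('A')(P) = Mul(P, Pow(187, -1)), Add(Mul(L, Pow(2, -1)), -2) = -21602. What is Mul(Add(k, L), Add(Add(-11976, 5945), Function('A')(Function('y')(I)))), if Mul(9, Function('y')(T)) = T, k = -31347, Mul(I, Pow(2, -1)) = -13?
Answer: Rational(7643099847, 17) ≈ 4.4959e+8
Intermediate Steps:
I = -26 (I = Mul(2, -13) = -26)
L = -43200 (L = Add(4, Mul(2, -21602)) = Add(4, -43204) = -43200)
Function('y')(T) = Mul(Rational(1, 9), T)
Function('A')(P) = Mul(Rational(1, 187), P) (Function('A')(P) = Mul(P, Rational(1, 187)) = Mul(Rational(1, 187), P))
Mul(Add(k, L), Add(Add(-11976, 5945), Function('A')(Function('y')(I)))) = Mul(Add(-31347, -43200), Add(Add(-11976, 5945), Mul(Rational(1, 187), Mul(Rational(1, 9), -26)))) = Mul(-74547, Add(-6031, Mul(Rational(1, 187), Rational(-26, 9)))) = Mul(-74547, Add(-6031, Rational(-26, 1683))) = Mul(-74547, Rational(-10150199, 1683)) = Rational(7643099847, 17)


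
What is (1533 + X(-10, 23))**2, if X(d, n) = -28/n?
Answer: 1241223361/529 ≈ 2.3464e+6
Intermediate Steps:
(1533 + X(-10, 23))**2 = (1533 - 28/23)**2 = (35231/23)**2 = 1241223361/529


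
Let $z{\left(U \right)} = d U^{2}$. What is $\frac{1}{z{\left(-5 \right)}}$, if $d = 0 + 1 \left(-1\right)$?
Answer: $- \frac{1}{25} \approx -0.04$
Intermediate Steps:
$d = -1$ ($d = 0 - 1 = -1$)
$z{\left(U \right)} = - U^{2}$
$\frac{1}{z{\left(-5 \right)}} = \frac{1}{\left(-1\right) \left(-5\right)^{2}} = \frac{1}{\left(-1\right) 25} = \frac{1}{-25} = - \frac{1}{25}$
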